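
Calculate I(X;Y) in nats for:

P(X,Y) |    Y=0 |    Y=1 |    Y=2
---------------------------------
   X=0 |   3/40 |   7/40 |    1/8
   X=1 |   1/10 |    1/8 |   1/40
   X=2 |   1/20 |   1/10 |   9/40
0.0948 nats

Mutual information: I(X;Y) = H(X) + H(Y) - H(X,Y)

Marginals:
P(X) = (3/8, 1/4, 3/8), H(X) = 1.0822 nats
P(Y) = (9/40, 2/5, 3/8), H(Y) = 1.0699 nats

Joint entropy: H(X,Y) = 2.0573 nats

I(X;Y) = 1.0822 + 1.0699 - 2.0573 = 0.0948 nats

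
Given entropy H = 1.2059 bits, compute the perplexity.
2.3068

Perplexity is 2^H (or exp(H) for natural log).

H = 1.2059 bits
Perplexity = 2^1.2059 = 2.3068

Interpretation: The model's uncertainty is equivalent to choosing uniformly among 2.3 options.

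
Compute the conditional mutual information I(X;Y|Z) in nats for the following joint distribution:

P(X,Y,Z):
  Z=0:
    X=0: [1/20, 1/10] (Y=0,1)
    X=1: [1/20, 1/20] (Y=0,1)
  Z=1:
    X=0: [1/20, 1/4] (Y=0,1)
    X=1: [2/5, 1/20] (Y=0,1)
0.2161 nats

Conditional mutual information: I(X;Y|Z) = H(X|Z) + H(Y|Z) - H(X,Y|Z)

H(Z) = 0.5623
H(X,Z) = 1.2353 → H(X|Z) = 0.6730
H(Y,Z) = 1.2353 → H(Y|Z) = 0.6730
H(X,Y,Z) = 1.6923 → H(X,Y|Z) = 1.1299

I(X;Y|Z) = 0.6730 + 0.6730 - 1.1299 = 0.2161 nats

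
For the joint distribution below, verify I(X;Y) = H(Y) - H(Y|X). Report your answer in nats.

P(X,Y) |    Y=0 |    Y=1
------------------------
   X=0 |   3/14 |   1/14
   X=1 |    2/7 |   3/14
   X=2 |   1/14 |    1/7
I(X;Y) = 0.0444 nats

Mutual information has multiple equivalent forms:
- I(X;Y) = H(X) - H(X|Y)
- I(X;Y) = H(Y) - H(Y|X)
- I(X;Y) = H(X) + H(Y) - H(X,Y)

Computing all quantities:
H(X) = 1.0346, H(Y) = 0.6829, H(X,Y) = 1.6731
H(X|Y) = 0.9902, H(Y|X) = 0.6385

Verification:
H(X) - H(X|Y) = 1.0346 - 0.9902 = 0.0444
H(Y) - H(Y|X) = 0.6829 - 0.6385 = 0.0444
H(X) + H(Y) - H(X,Y) = 1.0346 + 0.6829 - 1.6731 = 0.0444

All forms give I(X;Y) = 0.0444 nats. ✓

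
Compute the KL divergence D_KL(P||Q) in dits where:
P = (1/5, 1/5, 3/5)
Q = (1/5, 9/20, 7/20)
0.0700 dits

KL divergence: D_KL(P||Q) = Σ p(x) log(p(x)/q(x))

Computing term by term:
  x=0: 1/5 × log_10[(1/5)/(1/5)] = 1/5 × 0.0000 = 0.0000
  x=1: 1/5 × log_10[(1/5)/(9/20)] = 1/5 × -0.3522 = -0.0704
  x=2: 3/5 × log_10[(3/5)/(7/20)] = 3/5 × 0.2341 = 0.1404

D_KL(P||Q) = 0.0700 dits

Note: KL divergence is always non-negative and equals 0 iff P = Q.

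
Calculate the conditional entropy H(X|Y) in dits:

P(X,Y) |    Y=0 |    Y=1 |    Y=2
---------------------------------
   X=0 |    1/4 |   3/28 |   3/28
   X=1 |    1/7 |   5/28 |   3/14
0.2828 dits

Using the chain rule: H(X|Y) = H(X,Y) - H(Y)

First, compute H(X,Y) = 0.7561 dits

Marginal P(Y) = (11/28, 2/7, 9/28)
H(Y) = 0.4733 dits

H(X|Y) = H(X,Y) - H(Y) = 0.7561 - 0.4733 = 0.2828 dits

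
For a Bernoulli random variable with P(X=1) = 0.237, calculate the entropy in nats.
0.5476 nats

The binary entropy function is:
H(p) = -p log(p) - (1-p) log(1-p)

H(0.237) = -0.237 × log_e(0.237) - 0.763 × log_e(0.763)
H(0.237) = 0.5476 nats

Note: Binary entropy is maximized at p=0.5 (H=1 bit) and minimized at p=0 or p=1 (H=0).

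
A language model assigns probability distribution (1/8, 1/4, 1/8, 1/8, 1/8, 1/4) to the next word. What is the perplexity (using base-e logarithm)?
5.6569

Perplexity is e^H (or exp(H) for natural log).

First, H = -Σ p log p = 1.7329 nats
Perplexity = e^1.7329 = 5.6569

Interpretation: The model's uncertainty is equivalent to choosing uniformly among 5.7 options.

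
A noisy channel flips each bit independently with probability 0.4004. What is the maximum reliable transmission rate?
0.0288 bits

For a binary symmetric channel (BSC) with error probability p:
Capacity C = 1 - H(p) bits per symbol

where H(p) = -p log₂(p) - (1-p) log₂(1-p) is the binary entropy function.

H(0.4004) = 0.9712 bits
C = 1 - 0.9712 = 0.0288 bits per symbol

This means we can reliably transmit up to 0.0288 bits of information per channel use.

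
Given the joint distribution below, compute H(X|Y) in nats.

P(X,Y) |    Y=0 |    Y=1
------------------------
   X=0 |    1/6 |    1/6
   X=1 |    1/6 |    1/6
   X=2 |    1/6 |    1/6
1.0986 nats

Using the chain rule: H(X|Y) = H(X,Y) - H(Y)

First, compute H(X,Y) = 1.7918 nats

Marginal P(Y) = (1/2, 1/2)
H(Y) = 0.6931 nats

H(X|Y) = H(X,Y) - H(Y) = 1.7918 - 0.6931 = 1.0986 nats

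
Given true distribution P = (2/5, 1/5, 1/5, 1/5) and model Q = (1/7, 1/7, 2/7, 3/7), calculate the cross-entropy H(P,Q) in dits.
0.6895 dits

Cross-entropy: H(P,Q) = -Σ p(x) log q(x)

Alternatively: H(P,Q) = H(P) + D_KL(P||Q)
H(P) = 0.5786 dits
D_KL(P||Q) = 0.1109 dits

H(P,Q) = 0.5786 + 0.1109 = 0.6895 dits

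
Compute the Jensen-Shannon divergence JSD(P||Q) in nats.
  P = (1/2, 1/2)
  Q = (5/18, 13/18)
0.0263 nats

Jensen-Shannon divergence is:
JSD(P||Q) = 0.5 × D_KL(P||M) + 0.5 × D_KL(Q||M)
where M = 0.5 × (P + Q) is the mixture distribution.

M = 0.5 × (1/2, 1/2) + 0.5 × (5/18, 13/18) = (7/18, 11/18)

D_KL(P||M) = 0.0253 nats
D_KL(Q||M) = 0.0272 nats

JSD(P||Q) = 0.5 × 0.0253 + 0.5 × 0.0272 = 0.0263 nats

Unlike KL divergence, JSD is symmetric and bounded: 0 ≤ JSD ≤ log(2).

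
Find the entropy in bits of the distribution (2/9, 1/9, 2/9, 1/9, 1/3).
2.1972 bits

Shannon entropy is H(X) = -Σ p(x) log p(x).

For P = (2/9, 1/9, 2/9, 1/9, 1/3):
H = -2/9 × log_2(2/9) -1/9 × log_2(1/9) -2/9 × log_2(2/9) -1/9 × log_2(1/9) -1/3 × log_2(1/3)
H = 2.1972 bits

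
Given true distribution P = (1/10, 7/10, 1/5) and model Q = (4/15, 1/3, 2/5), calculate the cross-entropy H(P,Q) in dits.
0.4710 dits

Cross-entropy: H(P,Q) = -Σ p(x) log q(x)

Alternatively: H(P,Q) = H(P) + D_KL(P||Q)
H(P) = 0.3482 dits
D_KL(P||Q) = 0.1228 dits

H(P,Q) = 0.3482 + 0.1228 = 0.4710 dits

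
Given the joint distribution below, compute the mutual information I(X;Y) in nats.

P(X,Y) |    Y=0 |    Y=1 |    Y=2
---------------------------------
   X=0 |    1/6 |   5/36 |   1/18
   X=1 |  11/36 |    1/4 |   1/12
0.0005 nats

Mutual information: I(X;Y) = H(X) + H(Y) - H(X,Y)

Marginals:
P(X) = (13/36, 23/36), H(X) = 0.6541 nats
P(Y) = (17/36, 7/18, 5/36), H(Y) = 0.9958 nats

Joint entropy: H(X,Y) = 1.6493 nats

I(X;Y) = 0.6541 + 0.9958 - 1.6493 = 0.0005 nats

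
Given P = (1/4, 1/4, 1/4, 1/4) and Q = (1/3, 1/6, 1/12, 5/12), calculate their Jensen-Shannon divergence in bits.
0.0570 bits

Jensen-Shannon divergence is:
JSD(P||Q) = 0.5 × D_KL(P||M) + 0.5 × D_KL(Q||M)
where M = 0.5 × (P + Q) is the mixture distribution.

M = 0.5 × (1/4, 1/4, 1/4, 1/4) + 0.5 × (1/3, 1/6, 1/12, 5/12) = (7/24, 5/24, 1/6, 1/3)

D_KL(P||M) = 0.0526 bits
D_KL(Q||M) = 0.0614 bits

JSD(P||Q) = 0.5 × 0.0526 + 0.5 × 0.0614 = 0.0570 bits

Unlike KL divergence, JSD is symmetric and bounded: 0 ≤ JSD ≤ log(2).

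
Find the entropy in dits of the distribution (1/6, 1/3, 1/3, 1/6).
0.5775 dits

Shannon entropy is H(X) = -Σ p(x) log p(x).

For P = (1/6, 1/3, 1/3, 1/6):
H = -1/6 × log_10(1/6) -1/3 × log_10(1/3) -1/3 × log_10(1/3) -1/6 × log_10(1/6)
H = 0.5775 dits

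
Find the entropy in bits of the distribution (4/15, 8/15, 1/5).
1.4566 bits

Shannon entropy is H(X) = -Σ p(x) log p(x).

For P = (4/15, 8/15, 1/5):
H = -4/15 × log_2(4/15) -8/15 × log_2(8/15) -1/5 × log_2(1/5)
H = 1.4566 bits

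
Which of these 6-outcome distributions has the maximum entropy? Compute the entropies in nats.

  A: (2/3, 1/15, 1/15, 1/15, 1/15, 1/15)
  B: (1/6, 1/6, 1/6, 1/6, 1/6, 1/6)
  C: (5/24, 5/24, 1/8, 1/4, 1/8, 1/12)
B

For a discrete distribution over n outcomes, entropy is maximized by the uniform distribution.

Computing entropies:
H(A) = 1.1730 nats
H(B) = 1.7918 nats
H(C) = 1.7271 nats

The uniform distribution (where all probabilities equal 1/6) achieves the maximum entropy of log_e(6) = 1.7918 nats.

Distribution B has the highest entropy.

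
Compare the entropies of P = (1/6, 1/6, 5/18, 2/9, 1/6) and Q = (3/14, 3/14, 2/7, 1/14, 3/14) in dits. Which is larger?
P

Computing entropies in dits:
H(P) = 0.6888
H(Q) = 0.6674

Distribution P has higher entropy.

Intuition: The distribution closer to uniform (more spread out) has higher entropy.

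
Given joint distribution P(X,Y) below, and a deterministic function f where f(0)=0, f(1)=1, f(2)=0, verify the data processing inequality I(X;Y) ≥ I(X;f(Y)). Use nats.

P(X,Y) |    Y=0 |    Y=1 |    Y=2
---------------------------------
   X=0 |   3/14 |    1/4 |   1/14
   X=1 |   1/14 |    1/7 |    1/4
I(X;Y) = 0.1022, I(X;f(Y)) = 0.0133, inequality holds: 0.1022 ≥ 0.0133

Data Processing Inequality: For any Markov chain X → Y → Z, we have I(X;Y) ≥ I(X;Z).

Here Z = f(Y) is a deterministic function of Y, forming X → Y → Z.

Original I(X;Y) = 0.1022 nats

After applying f:
P(X,Z) where Z=f(Y):
- P(X,Z=0) = P(X,Y=0) + P(X,Y=2)
- P(X,Z=1) = P(X,Y=1)

I(X;Z) = I(X;f(Y)) = 0.0133 nats

Verification: 0.1022 ≥ 0.0133 ✓

Information cannot be created by processing; the function f can only lose information about X.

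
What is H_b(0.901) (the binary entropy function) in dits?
0.1402 dits

The binary entropy function is:
H(p) = -p log(p) - (1-p) log(1-p)

H(0.901) = -0.901 × log_10(0.901) - 0.099 × log_10(0.099)
H(0.901) = 0.1402 dits

Note: Binary entropy is maximized at p=0.5 (H=1 bit) and minimized at p=0 or p=1 (H=0).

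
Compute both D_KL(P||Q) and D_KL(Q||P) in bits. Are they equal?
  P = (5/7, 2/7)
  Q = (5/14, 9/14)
D_KL(P||Q) = 0.3800, D_KL(Q||P) = 0.3950

KL divergence is not symmetric: D_KL(P||Q) ≠ D_KL(Q||P) in general.

D_KL(P||Q) = 0.3800 bits
D_KL(Q||P) = 0.3950 bits

No, they are not equal!

This asymmetry is why KL divergence is not a true distance metric.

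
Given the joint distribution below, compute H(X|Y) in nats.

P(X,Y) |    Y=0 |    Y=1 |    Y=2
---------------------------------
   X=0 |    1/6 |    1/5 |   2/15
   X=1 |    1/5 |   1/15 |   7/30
0.6429 nats

Using the chain rule: H(X|Y) = H(X,Y) - H(Y)

First, compute H(X,Y) = 1.7312 nats

Marginal P(Y) = (11/30, 4/15, 11/30)
H(Y) = 1.0882 nats

H(X|Y) = H(X,Y) - H(Y) = 1.7312 - 1.0882 = 0.6429 nats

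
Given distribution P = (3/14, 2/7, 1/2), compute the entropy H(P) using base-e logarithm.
1.0346 nats

Shannon entropy is H(X) = -Σ p(x) log p(x).

For P = (3/14, 2/7, 1/2):
H = -3/14 × log_e(3/14) -2/7 × log_e(2/7) -1/2 × log_e(1/2)
H = 1.0346 nats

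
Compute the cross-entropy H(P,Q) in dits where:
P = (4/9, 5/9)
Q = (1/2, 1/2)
0.3010 dits

Cross-entropy: H(P,Q) = -Σ p(x) log q(x)

Alternatively: H(P,Q) = H(P) + D_KL(P||Q)
H(P) = 0.2983 dits
D_KL(P||Q) = 0.0027 dits

H(P,Q) = 0.2983 + 0.0027 = 0.3010 dits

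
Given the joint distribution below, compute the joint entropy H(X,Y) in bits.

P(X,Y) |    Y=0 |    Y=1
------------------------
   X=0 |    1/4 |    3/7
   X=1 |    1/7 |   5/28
1.8688 bits

Joint entropy is H(X,Y) = -Σ_{x,y} p(x,y) log p(x,y).

Summing over all non-zero entries:
H(X,Y) = -[1/4·log_2(1/4) + 3/7·log_2(3/7) + 1/7·log_2(1/7) + 5/28·log_2(5/28)]
H(X,Y) = 1.8688 bits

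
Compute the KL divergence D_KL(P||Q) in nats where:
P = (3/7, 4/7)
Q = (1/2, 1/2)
0.0102 nats

KL divergence: D_KL(P||Q) = Σ p(x) log(p(x)/q(x))

Computing term by term:
  x=0: 3/7 × log_e[(3/7)/(1/2)] = 3/7 × -0.1542 = -0.0661
  x=1: 4/7 × log_e[(4/7)/(1/2)] = 4/7 × 0.1335 = 0.0763

D_KL(P||Q) = 0.0102 nats

Note: KL divergence is always non-negative and equals 0 iff P = Q.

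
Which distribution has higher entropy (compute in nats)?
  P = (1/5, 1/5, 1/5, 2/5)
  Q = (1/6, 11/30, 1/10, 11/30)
P

Computing entropies in nats:
H(P) = 1.3322
H(Q) = 1.2646

Distribution P has higher entropy.

Intuition: The distribution closer to uniform (more spread out) has higher entropy.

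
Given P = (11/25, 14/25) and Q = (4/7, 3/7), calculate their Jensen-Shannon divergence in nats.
0.0087 nats

Jensen-Shannon divergence is:
JSD(P||Q) = 0.5 × D_KL(P||M) + 0.5 × D_KL(Q||M)
where M = 0.5 × (P + Q) is the mixture distribution.

M = 0.5 × (11/25, 14/25) + 0.5 × (4/7, 3/7) = (0.505714, 0.494286)

D_KL(P||M) = 0.0087 nats
D_KL(Q||M) = 0.0087 nats

JSD(P||Q) = 0.5 × 0.0087 + 0.5 × 0.0087 = 0.0087 nats

Unlike KL divergence, JSD is symmetric and bounded: 0 ≤ JSD ≤ log(2).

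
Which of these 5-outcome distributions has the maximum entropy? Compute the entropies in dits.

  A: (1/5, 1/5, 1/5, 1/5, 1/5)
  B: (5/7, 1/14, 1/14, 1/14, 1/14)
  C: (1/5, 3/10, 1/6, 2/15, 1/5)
A

For a discrete distribution over n outcomes, entropy is maximized by the uniform distribution.

Computing entropies:
H(A) = 0.6990 dits
H(B) = 0.4318 dits
H(C) = 0.6828 dits

The uniform distribution (where all probabilities equal 1/5) achieves the maximum entropy of log_10(5) = 0.6990 dits.

Distribution A has the highest entropy.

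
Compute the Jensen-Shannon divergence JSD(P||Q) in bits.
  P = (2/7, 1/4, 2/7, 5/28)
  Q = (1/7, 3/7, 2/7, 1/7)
0.0361 bits

Jensen-Shannon divergence is:
JSD(P||Q) = 0.5 × D_KL(P||M) + 0.5 × D_KL(Q||M)
where M = 0.5 × (P + Q) is the mixture distribution.

M = 0.5 × (2/7, 1/4, 2/7, 5/28) + 0.5 × (1/7, 3/7, 2/7, 1/7) = (3/14, 0.339286, 2/7, 0.160714)

D_KL(P||M) = 0.0356 bits
D_KL(Q||M) = 0.0366 bits

JSD(P||Q) = 0.5 × 0.0356 + 0.5 × 0.0366 = 0.0361 bits

Unlike KL divergence, JSD is symmetric and bounded: 0 ≤ JSD ≤ log(2).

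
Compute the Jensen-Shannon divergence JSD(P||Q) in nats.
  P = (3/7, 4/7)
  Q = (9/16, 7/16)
0.0090 nats

Jensen-Shannon divergence is:
JSD(P||Q) = 0.5 × D_KL(P||M) + 0.5 × D_KL(Q||M)
where M = 0.5 × (P + Q) is the mixture distribution.

M = 0.5 × (3/7, 4/7) + 0.5 × (9/16, 7/16) = (0.495536, 0.504464)

D_KL(P||M) = 0.0090 nats
D_KL(Q||M) = 0.0090 nats

JSD(P||Q) = 0.5 × 0.0090 + 0.5 × 0.0090 = 0.0090 nats

Unlike KL divergence, JSD is symmetric and bounded: 0 ≤ JSD ≤ log(2).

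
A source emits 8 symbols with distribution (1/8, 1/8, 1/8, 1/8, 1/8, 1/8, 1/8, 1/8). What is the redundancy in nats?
0.0000 nats

Redundancy measures how far a source is from maximum entropy:
R = H_max - H(X)

Maximum entropy for 8 symbols: H_max = log_e(8) = 2.0794 nats
Actual entropy: H(X) = 2.0794 nats
Redundancy: R = 2.0794 - 2.0794 = 0.0000 nats

This redundancy represents potential for compression: the source could be compressed by 0.0000 nats per symbol.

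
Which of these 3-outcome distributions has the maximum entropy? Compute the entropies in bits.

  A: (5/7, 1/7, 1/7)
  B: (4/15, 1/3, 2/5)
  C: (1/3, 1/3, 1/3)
C

For a discrete distribution over n outcomes, entropy is maximized by the uniform distribution.

Computing entropies:
H(A) = 1.1488 bits
H(B) = 1.5656 bits
H(C) = 1.5850 bits

The uniform distribution (where all probabilities equal 1/3) achieves the maximum entropy of log_2(3) = 1.5850 bits.

Distribution C has the highest entropy.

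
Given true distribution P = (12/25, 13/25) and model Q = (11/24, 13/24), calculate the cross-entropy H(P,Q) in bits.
1.0002 bits

Cross-entropy: H(P,Q) = -Σ p(x) log q(x)

Alternatively: H(P,Q) = H(P) + D_KL(P||Q)
H(P) = 0.9988 bits
D_KL(P||Q) = 0.0014 bits

H(P,Q) = 0.9988 + 0.0014 = 1.0002 bits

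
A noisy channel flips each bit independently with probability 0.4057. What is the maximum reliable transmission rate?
0.0258 bits

For a binary symmetric channel (BSC) with error probability p:
Capacity C = 1 - H(p) bits per symbol

where H(p) = -p log₂(p) - (1-p) log₂(1-p) is the binary entropy function.

H(0.4057) = 0.9742 bits
C = 1 - 0.9742 = 0.0258 bits per symbol

This means we can reliably transmit up to 0.0258 bits of information per channel use.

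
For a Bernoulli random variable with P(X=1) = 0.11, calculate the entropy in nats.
0.3465 nats

The binary entropy function is:
H(p) = -p log(p) - (1-p) log(1-p)

H(0.11) = -0.11 × log_e(0.11) - 0.89 × log_e(0.89)
H(0.11) = 0.3465 nats

Note: Binary entropy is maximized at p=0.5 (H=1 bit) and minimized at p=0 or p=1 (H=0).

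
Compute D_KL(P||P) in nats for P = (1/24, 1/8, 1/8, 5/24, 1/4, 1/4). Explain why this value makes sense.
0.0000 nats

KL divergence satisfies the Gibbs inequality: D_KL(P||Q) ≥ 0 for all distributions P, Q.

D_KL(P||Q) = Σ p(x) log(p(x)/q(x))
Each term is p(x) × log_e(p(x)/p(x)) = p(x) × log_e(1) = 0, so the sum is 0.
D_KL(P||Q) = 0.0000 nats

When P = Q, the KL divergence is exactly 0, as there is no 'divergence' between identical distributions.

This non-negativity is a fundamental property: relative entropy cannot be negative because it measures how different Q is from P.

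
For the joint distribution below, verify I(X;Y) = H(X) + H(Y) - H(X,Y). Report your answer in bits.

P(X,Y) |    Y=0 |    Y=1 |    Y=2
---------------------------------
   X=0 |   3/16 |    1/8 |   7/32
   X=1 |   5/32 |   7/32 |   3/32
I(X;Y) = 0.0550 bits

Mutual information has multiple equivalent forms:
- I(X;Y) = H(X) - H(X|Y)
- I(X;Y) = H(Y) - H(Y|X)
- I(X;Y) = H(X) + H(Y) - H(X,Y)

Computing all quantities:
H(X) = 0.9972, H(Y) = 1.5835, H(X,Y) = 2.5257
H(X|Y) = 0.9422, H(Y|X) = 1.5285

Verification:
H(X) - H(X|Y) = 0.9972 - 0.9422 = 0.0550
H(Y) - H(Y|X) = 1.5835 - 1.5285 = 0.0550
H(X) + H(Y) - H(X,Y) = 0.9972 + 1.5835 - 2.5257 = 0.0550

All forms give I(X;Y) = 0.0550 bits. ✓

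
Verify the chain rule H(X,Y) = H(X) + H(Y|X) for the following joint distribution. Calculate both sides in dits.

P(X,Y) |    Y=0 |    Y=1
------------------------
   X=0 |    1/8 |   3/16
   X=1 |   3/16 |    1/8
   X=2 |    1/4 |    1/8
H(X,Y) = 0.7618, H(X) = 0.4755, H(Y|X) = 0.2863 (all in dits)

Chain rule: H(X,Y) = H(X) + H(Y|X)

Left side — joint entropy directly:
H(X,Y) = -Σ p(x,y) log p(x,y) = 0.7618 dits

Right side — compute H(Y|X) from the conditional distributions:
P(X) = (5/16, 5/16, 3/8), so H(X) = 0.4755 dits
H(Y|X) = Σ_x P(X=x) · H(Y|X=x):
  P(Y|X=0) = (2/5, 3/5), H(Y|X=0) = 0.2923, weight P(X=0) = 5/16
  P(Y|X=1) = (3/5, 2/5), H(Y|X=1) = 0.2923, weight P(X=1) = 5/16
  P(Y|X=2) = (2/3, 1/3), H(Y|X=2) = 0.2764, weight P(X=2) = 3/8
H(Y|X) = 0.2863 dits

H(X) + H(Y|X) = 0.4755 + 0.2863 = 0.7618 dits

Both sides equal 0.7618 dits. ✓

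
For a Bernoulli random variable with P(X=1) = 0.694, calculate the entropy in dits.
0.2675 dits

The binary entropy function is:
H(p) = -p log(p) - (1-p) log(1-p)

H(0.694) = -0.694 × log_10(0.694) - 0.306 × log_10(0.306)
H(0.694) = 0.2675 dits

Note: Binary entropy is maximized at p=0.5 (H=1 bit) and minimized at p=0 or p=1 (H=0).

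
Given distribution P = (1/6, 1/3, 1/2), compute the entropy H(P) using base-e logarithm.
1.0114 nats

Shannon entropy is H(X) = -Σ p(x) log p(x).

For P = (1/6, 1/3, 1/2):
H = -1/6 × log_e(1/6) -1/3 × log_e(1/3) -1/2 × log_e(1/2)
H = 1.0114 nats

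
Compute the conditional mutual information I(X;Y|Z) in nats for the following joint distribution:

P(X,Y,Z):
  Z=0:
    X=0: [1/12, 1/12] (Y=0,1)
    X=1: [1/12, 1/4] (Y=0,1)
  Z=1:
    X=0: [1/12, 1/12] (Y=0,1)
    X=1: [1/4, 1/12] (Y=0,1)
0.0306 nats

Conditional mutual information: I(X;Y|Z) = H(X|Z) + H(Y|Z) - H(X,Y|Z)

H(Z) = 0.6931
H(X,Z) = 1.3297 → H(X|Z) = 0.6365
H(Y,Z) = 1.3297 → H(Y|Z) = 0.6365
H(X,Y,Z) = 1.9356 → H(X,Y|Z) = 1.2425

I(X;Y|Z) = 0.6365 + 0.6365 - 1.2425 = 0.0306 nats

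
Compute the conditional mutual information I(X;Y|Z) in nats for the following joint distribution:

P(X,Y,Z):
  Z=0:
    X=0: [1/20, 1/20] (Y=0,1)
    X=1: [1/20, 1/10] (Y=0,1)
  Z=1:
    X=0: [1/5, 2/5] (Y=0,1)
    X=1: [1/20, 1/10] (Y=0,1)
0.0035 nats

Conditional mutual information: I(X;Y|Z) = H(X|Z) + H(Y|Z) - H(X,Y|Z)

H(Z) = 0.5623
H(X,Z) = 1.1059 → H(X|Z) = 0.5436
H(Y,Z) = 1.2080 → H(Y|Z) = 0.6456
H(X,Y,Z) = 1.7481 → H(X,Y|Z) = 1.1857

I(X;Y|Z) = 0.5436 + 0.6456 - 1.1857 = 0.0035 nats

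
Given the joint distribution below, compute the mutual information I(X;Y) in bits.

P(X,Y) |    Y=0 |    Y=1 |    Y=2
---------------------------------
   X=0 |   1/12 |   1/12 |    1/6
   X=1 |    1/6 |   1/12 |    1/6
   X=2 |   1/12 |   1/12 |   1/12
0.0242 bits

Mutual information: I(X;Y) = H(X) + H(Y) - H(X,Y)

Marginals:
P(X) = (1/3, 5/12, 1/4), H(X) = 1.5546 bits
P(Y) = (1/3, 1/4, 5/12), H(Y) = 1.5546 bits

Joint entropy: H(X,Y) = 3.0850 bits

I(X;Y) = 1.5546 + 1.5546 - 3.0850 = 0.0242 bits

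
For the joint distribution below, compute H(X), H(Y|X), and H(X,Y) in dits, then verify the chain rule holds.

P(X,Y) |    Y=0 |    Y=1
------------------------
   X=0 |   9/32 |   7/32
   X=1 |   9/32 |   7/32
H(X,Y) = 0.5987, H(X) = 0.3010, H(Y|X) = 0.2976 (all in dits)

Chain rule: H(X,Y) = H(X) + H(Y|X)

Left side — joint entropy directly:
H(X,Y) = -Σ p(x,y) log p(x,y) = 0.5987 dits

Right side — compute H(Y|X) from the conditional distributions:
P(X) = (1/2, 1/2), so H(X) = 0.3010 dits
H(Y|X) = Σ_x P(X=x) · H(Y|X=x):
  P(Y|X=0) = (9/16, 7/16), H(Y|X=0) = 0.2976, weight P(X=0) = 1/2
  P(Y|X=1) = (9/16, 7/16), H(Y|X=1) = 0.2976, weight P(X=1) = 1/2
H(Y|X) = 0.2976 dits

H(X) + H(Y|X) = 0.3010 + 0.2976 = 0.5987 dits

Both sides equal 0.5987 dits. ✓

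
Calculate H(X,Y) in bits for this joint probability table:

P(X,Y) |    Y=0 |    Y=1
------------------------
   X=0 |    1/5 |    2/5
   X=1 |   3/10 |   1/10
1.8464 bits

Joint entropy is H(X,Y) = -Σ_{x,y} p(x,y) log p(x,y).

Summing over all non-zero entries:
H(X,Y) = -[1/5·log_2(1/5) + 2/5·log_2(2/5) + 3/10·log_2(3/10) + 1/10·log_2(1/10)]
H(X,Y) = 1.8464 bits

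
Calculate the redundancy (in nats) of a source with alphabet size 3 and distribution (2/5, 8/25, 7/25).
0.0110 nats

Redundancy measures how far a source is from maximum entropy:
R = H_max - H(X)

Maximum entropy for 3 symbols: H_max = log_e(3) = 1.0986 nats
Actual entropy: H(X) = 1.0876 nats
Redundancy: R = 1.0986 - 1.0876 = 0.0110 nats

This redundancy represents potential for compression: the source could be compressed by 0.0110 nats per symbol.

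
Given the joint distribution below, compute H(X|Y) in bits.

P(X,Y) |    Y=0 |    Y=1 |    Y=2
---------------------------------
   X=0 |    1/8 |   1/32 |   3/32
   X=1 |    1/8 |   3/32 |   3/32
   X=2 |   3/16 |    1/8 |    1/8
1.5234 bits

Using the chain rule: H(X|Y) = H(X,Y) - H(Y)

First, compute H(X,Y) = 3.0695 bits

Marginal P(Y) = (7/16, 1/4, 5/16)
H(Y) = 1.5462 bits

H(X|Y) = H(X,Y) - H(Y) = 3.0695 - 1.5462 = 1.5234 bits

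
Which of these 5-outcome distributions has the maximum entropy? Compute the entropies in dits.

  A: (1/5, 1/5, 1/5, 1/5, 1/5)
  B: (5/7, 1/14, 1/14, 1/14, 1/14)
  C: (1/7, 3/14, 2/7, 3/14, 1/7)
A

For a discrete distribution over n outcomes, entropy is maximized by the uniform distribution.

Computing entropies:
H(A) = 0.6990 dits
H(B) = 0.4318 dits
H(C) = 0.6836 dits

The uniform distribution (where all probabilities equal 1/5) achieves the maximum entropy of log_10(5) = 0.6990 dits.

Distribution A has the highest entropy.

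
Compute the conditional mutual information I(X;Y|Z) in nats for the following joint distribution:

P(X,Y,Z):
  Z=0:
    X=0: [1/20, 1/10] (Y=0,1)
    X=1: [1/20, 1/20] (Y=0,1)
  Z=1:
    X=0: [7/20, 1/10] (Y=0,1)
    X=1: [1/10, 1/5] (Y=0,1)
0.0789 nats

Conditional mutual information: I(X;Y|Z) = H(X|Z) + H(Y|Z) - H(X,Y|Z)

H(Z) = 0.5623
H(X,Z) = 1.2353 → H(X|Z) = 0.6730
H(Y,Z) = 1.2353 → H(Y|Z) = 0.6730
H(X,Y,Z) = 1.8295 → H(X,Y|Z) = 1.2671

I(X;Y|Z) = 0.6730 + 0.6730 - 1.2671 = 0.0789 nats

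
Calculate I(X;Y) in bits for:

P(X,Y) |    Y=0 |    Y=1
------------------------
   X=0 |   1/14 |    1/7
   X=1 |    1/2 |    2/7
0.0454 bits

Mutual information: I(X;Y) = H(X) + H(Y) - H(X,Y)

Marginals:
P(X) = (3/14, 11/14), H(X) = 0.7496 bits
P(Y) = (4/7, 3/7), H(Y) = 0.9852 bits

Joint entropy: H(X,Y) = 1.6894 bits

I(X;Y) = 0.7496 + 0.9852 - 1.6894 = 0.0454 bits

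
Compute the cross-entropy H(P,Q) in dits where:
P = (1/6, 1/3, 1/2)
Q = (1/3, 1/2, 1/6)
0.5689 dits

Cross-entropy: H(P,Q) = -Σ p(x) log q(x)

Alternatively: H(P,Q) = H(P) + D_KL(P||Q)
H(P) = 0.4392 dits
D_KL(P||Q) = 0.1297 dits

H(P,Q) = 0.4392 + 0.1297 = 0.5689 dits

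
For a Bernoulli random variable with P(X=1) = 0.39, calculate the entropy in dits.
0.2904 dits

The binary entropy function is:
H(p) = -p log(p) - (1-p) log(1-p)

H(0.39) = -0.39 × log_10(0.39) - 0.61 × log_10(0.61)
H(0.39) = 0.2904 dits

Note: Binary entropy is maximized at p=0.5 (H=1 bit) and minimized at p=0 or p=1 (H=0).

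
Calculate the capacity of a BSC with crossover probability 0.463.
0.0040 bits

For a binary symmetric channel (BSC) with error probability p:
Capacity C = 1 - H(p) bits per symbol

where H(p) = -p log₂(p) - (1-p) log₂(1-p) is the binary entropy function.

H(0.463) = 0.9960 bits
C = 1 - 0.9960 = 0.0040 bits per symbol

This means we can reliably transmit up to 0.0040 bits of information per channel use.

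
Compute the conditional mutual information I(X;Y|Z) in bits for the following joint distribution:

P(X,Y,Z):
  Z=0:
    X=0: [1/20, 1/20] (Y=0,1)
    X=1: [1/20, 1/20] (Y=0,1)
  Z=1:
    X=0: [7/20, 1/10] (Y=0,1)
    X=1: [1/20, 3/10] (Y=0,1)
0.2490 bits

Conditional mutual information: I(X;Y|Z) = H(X|Z) + H(Y|Z) - H(X,Y|Z)

H(Z) = 0.7219
H(X,Z) = 1.7129 → H(X|Z) = 0.9910
H(Y,Z) = 1.7219 → H(Y|Z) = 1.0000
H(X,Y,Z) = 2.4639 → H(X,Y|Z) = 1.7419

I(X;Y|Z) = 0.9910 + 1.0000 - 1.7419 = 0.2490 bits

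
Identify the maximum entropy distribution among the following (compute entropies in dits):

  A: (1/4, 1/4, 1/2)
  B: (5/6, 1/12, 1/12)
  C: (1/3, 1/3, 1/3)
C

For a discrete distribution over n outcomes, entropy is maximized by the uniform distribution.

Computing entropies:
H(A) = 0.4515 dits
H(B) = 0.2458 dits
H(C) = 0.4771 dits

The uniform distribution (where all probabilities equal 1/3) achieves the maximum entropy of log_10(3) = 0.4771 dits.

Distribution C has the highest entropy.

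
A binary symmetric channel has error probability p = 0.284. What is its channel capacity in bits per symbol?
0.1392 bits

For a binary symmetric channel (BSC) with error probability p:
Capacity C = 1 - H(p) bits per symbol

where H(p) = -p log₂(p) - (1-p) log₂(1-p) is the binary entropy function.

H(0.284) = 0.8608 bits
C = 1 - 0.8608 = 0.1392 bits per symbol

This means we can reliably transmit up to 0.1392 bits of information per channel use.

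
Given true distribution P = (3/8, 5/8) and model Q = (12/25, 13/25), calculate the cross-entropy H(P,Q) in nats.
0.6839 nats

Cross-entropy: H(P,Q) = -Σ p(x) log q(x)

Alternatively: H(P,Q) = H(P) + D_KL(P||Q)
H(P) = 0.6616 nats
D_KL(P||Q) = 0.0224 nats

H(P,Q) = 0.6616 + 0.0224 = 0.6839 nats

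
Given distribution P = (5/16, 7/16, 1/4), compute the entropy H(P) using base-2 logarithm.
1.5462 bits

Shannon entropy is H(X) = -Σ p(x) log p(x).

For P = (5/16, 7/16, 1/4):
H = -5/16 × log_2(5/16) -7/16 × log_2(7/16) -1/4 × log_2(1/4)
H = 1.5462 bits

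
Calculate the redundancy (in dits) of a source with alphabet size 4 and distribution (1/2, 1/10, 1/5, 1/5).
0.0720 dits

Redundancy measures how far a source is from maximum entropy:
R = H_max - H(X)

Maximum entropy for 4 symbols: H_max = log_10(4) = 0.6021 dits
Actual entropy: H(X) = 0.5301 dits
Redundancy: R = 0.6021 - 0.5301 = 0.0720 dits

This redundancy represents potential for compression: the source could be compressed by 0.0720 dits per symbol.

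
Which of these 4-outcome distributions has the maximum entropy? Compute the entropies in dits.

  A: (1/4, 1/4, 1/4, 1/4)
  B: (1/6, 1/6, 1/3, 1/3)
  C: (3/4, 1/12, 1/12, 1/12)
A

For a discrete distribution over n outcomes, entropy is maximized by the uniform distribution.

Computing entropies:
H(A) = 0.6021 dits
H(B) = 0.5775 dits
H(C) = 0.3635 dits

The uniform distribution (where all probabilities equal 1/4) achieves the maximum entropy of log_10(4) = 0.6021 dits.

Distribution A has the highest entropy.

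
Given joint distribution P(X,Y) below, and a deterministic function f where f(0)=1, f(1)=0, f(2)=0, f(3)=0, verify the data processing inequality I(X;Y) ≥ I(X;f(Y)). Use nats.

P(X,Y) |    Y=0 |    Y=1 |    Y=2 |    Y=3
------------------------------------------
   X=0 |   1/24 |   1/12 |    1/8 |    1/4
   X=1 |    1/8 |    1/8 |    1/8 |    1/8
I(X;Y) = 0.0472, I(X;f(Y)) = 0.0260, inequality holds: 0.0472 ≥ 0.0260

Data Processing Inequality: For any Markov chain X → Y → Z, we have I(X;Y) ≥ I(X;Z).

Here Z = f(Y) is a deterministic function of Y, forming X → Y → Z.

Original I(X;Y) = 0.0472 nats

After applying f:
P(X,Z) where Z=f(Y):
- P(X,Z=0) = P(X,Y=1) + P(X,Y=2) + P(X,Y=3)
- P(X,Z=1) = P(X,Y=0)

I(X;Z) = I(X;f(Y)) = 0.0260 nats

Verification: 0.0472 ≥ 0.0260 ✓

Information cannot be created by processing; the function f can only lose information about X.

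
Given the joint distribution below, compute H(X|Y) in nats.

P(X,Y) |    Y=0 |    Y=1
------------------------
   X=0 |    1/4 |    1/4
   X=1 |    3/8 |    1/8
0.6593 nats

Using the chain rule: H(X|Y) = H(X,Y) - H(Y)

First, compute H(X,Y) = 1.3209 nats

Marginal P(Y) = (5/8, 3/8)
H(Y) = 0.6616 nats

H(X|Y) = H(X,Y) - H(Y) = 1.3209 - 0.6616 = 0.6593 nats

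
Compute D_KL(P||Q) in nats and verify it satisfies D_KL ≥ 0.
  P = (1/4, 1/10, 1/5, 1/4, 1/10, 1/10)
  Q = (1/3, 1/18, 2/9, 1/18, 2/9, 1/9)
0.2514 nats

KL divergence satisfies the Gibbs inequality: D_KL(P||Q) ≥ 0 for all distributions P, Q.

D_KL(P||Q) = Σ p(x) log(p(x)/q(x))
Term by term:
  x=0: 1/4 × log_e[(1/4)/(1/3)] = -0.0719
  x=1: 1/10 × log_e[(1/10)/(1/18)] = 0.0588
  x=2: 1/5 × log_e[(1/5)/(2/9)] = -0.0211
  x=3: 1/4 × log_e[(1/4)/(1/18)] = 0.3760
  x=4: 1/10 × log_e[(1/10)/(2/9)] = -0.0799
  x=5: 1/10 × log_e[(1/10)/(1/9)] = -0.0105
D_KL(P||Q) = 0.2514 nats

D_KL(P||Q) = 0.2514 ≥ 0 ✓

This non-negativity is a fundamental property: relative entropy cannot be negative because it measures how different Q is from P.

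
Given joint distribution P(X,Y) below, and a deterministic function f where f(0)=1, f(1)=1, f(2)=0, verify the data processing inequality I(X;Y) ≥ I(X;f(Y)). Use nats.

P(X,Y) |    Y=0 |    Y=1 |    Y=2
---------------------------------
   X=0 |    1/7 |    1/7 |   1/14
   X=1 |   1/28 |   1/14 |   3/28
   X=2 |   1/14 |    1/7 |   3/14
I(X;Y) = 0.0544, I(X;f(Y)) = 0.0457, inequality holds: 0.0544 ≥ 0.0457

Data Processing Inequality: For any Markov chain X → Y → Z, we have I(X;Y) ≥ I(X;Z).

Here Z = f(Y) is a deterministic function of Y, forming X → Y → Z.

Original I(X;Y) = 0.0544 nats

After applying f:
P(X,Z) where Z=f(Y):
- P(X,Z=0) = P(X,Y=2)
- P(X,Z=1) = P(X,Y=0) + P(X,Y=1)

I(X;Z) = I(X;f(Y)) = 0.0457 nats

Verification: 0.0544 ≥ 0.0457 ✓

Information cannot be created by processing; the function f can only lose information about X.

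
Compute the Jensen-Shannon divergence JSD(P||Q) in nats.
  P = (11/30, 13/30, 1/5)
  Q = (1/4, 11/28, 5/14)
0.0173 nats

Jensen-Shannon divergence is:
JSD(P||Q) = 0.5 × D_KL(P||M) + 0.5 × D_KL(Q||M)
where M = 0.5 × (P + Q) is the mixture distribution.

M = 0.5 × (11/30, 13/30, 1/5) + 0.5 × (1/4, 11/28, 5/14) = (0.308333, 0.413095, 0.278571)

D_KL(P||M) = 0.0180 nats
D_KL(Q||M) = 0.0166 nats

JSD(P||Q) = 0.5 × 0.0180 + 0.5 × 0.0166 = 0.0173 nats

Unlike KL divergence, JSD is symmetric and bounded: 0 ≤ JSD ≤ log(2).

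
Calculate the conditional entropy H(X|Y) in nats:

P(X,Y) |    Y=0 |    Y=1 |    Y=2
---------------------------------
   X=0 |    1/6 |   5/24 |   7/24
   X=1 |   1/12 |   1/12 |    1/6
0.6341 nats

Using the chain rule: H(X|Y) = H(X,Y) - H(Y)

First, compute H(X,Y) = 1.6976 nats

Marginal P(Y) = (1/4, 7/24, 11/24)
H(Y) = 1.0635 nats

H(X|Y) = H(X,Y) - H(Y) = 1.6976 - 1.0635 = 0.6341 nats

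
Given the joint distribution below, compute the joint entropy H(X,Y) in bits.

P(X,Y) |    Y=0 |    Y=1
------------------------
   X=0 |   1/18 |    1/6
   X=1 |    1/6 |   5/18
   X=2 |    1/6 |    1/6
2.4683 bits

Joint entropy is H(X,Y) = -Σ_{x,y} p(x,y) log p(x,y).

Summing over all non-zero entries:
H(X,Y) = -[1/18·log_2(1/18) + 1/6·log_2(1/6) + 1/6·log_2(1/6) + 5/18·log_2(5/18) + 1/6·log_2(1/6) + 1/6·log_2(1/6)]
H(X,Y) = 2.4683 bits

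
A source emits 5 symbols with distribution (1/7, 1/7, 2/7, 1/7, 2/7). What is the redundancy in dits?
0.0259 dits

Redundancy measures how far a source is from maximum entropy:
R = H_max - H(X)

Maximum entropy for 5 symbols: H_max = log_10(5) = 0.6990 dits
Actual entropy: H(X) = 0.6731 dits
Redundancy: R = 0.6990 - 0.6731 = 0.0259 dits

This redundancy represents potential for compression: the source could be compressed by 0.0259 dits per symbol.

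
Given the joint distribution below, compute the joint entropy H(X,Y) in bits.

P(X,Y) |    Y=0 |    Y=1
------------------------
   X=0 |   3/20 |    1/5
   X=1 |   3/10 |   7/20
1.9261 bits

Joint entropy is H(X,Y) = -Σ_{x,y} p(x,y) log p(x,y).

Summing over all non-zero entries:
H(X,Y) = -[3/20·log_2(3/20) + 1/5·log_2(1/5) + 3/10·log_2(3/10) + 7/20·log_2(7/20)]
H(X,Y) = 1.9261 bits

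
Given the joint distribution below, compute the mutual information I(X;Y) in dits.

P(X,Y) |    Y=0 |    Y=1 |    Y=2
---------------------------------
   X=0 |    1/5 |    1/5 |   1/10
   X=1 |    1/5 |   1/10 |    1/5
0.0148 dits

Mutual information: I(X;Y) = H(X) + H(Y) - H(X,Y)

Marginals:
P(X) = (1/2, 1/2), H(X) = 0.3010 dits
P(Y) = (2/5, 3/10, 3/10), H(Y) = 0.4729 dits

Joint entropy: H(X,Y) = 0.7592 dits

I(X;Y) = 0.3010 + 0.4729 - 0.7592 = 0.0148 dits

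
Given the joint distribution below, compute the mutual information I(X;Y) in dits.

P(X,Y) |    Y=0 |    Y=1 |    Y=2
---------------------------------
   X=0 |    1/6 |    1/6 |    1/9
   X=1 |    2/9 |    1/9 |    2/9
0.0097 dits

Mutual information: I(X;Y) = H(X) + H(Y) - H(X,Y)

Marginals:
P(X) = (4/9, 5/9), H(X) = 0.2983 dits
P(Y) = (7/18, 5/18, 1/3), H(Y) = 0.4731 dits

Joint entropy: H(X,Y) = 0.7618 dits

I(X;Y) = 0.2983 + 0.4731 - 0.7618 = 0.0097 dits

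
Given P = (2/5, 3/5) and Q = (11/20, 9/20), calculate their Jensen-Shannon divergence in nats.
0.0113 nats

Jensen-Shannon divergence is:
JSD(P||Q) = 0.5 × D_KL(P||M) + 0.5 × D_KL(Q||M)
where M = 0.5 × (P + Q) is the mixture distribution.

M = 0.5 × (2/5, 3/5) + 0.5 × (11/20, 9/20) = (19/40, 21/40)

D_KL(P||M) = 0.0114 nats
D_KL(Q||M) = 0.0113 nats

JSD(P||Q) = 0.5 × 0.0114 + 0.5 × 0.0113 = 0.0113 nats

Unlike KL divergence, JSD is symmetric and bounded: 0 ≤ JSD ≤ log(2).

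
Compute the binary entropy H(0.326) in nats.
0.6313 nats

The binary entropy function is:
H(p) = -p log(p) - (1-p) log(1-p)

H(0.326) = -0.326 × log_e(0.326) - 0.674 × log_e(0.674)
H(0.326) = 0.6313 nats

Note: Binary entropy is maximized at p=0.5 (H=1 bit) and minimized at p=0 or p=1 (H=0).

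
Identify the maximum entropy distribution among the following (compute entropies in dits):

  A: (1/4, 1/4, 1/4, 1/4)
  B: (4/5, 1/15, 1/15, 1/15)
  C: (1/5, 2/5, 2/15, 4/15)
A

For a discrete distribution over n outcomes, entropy is maximized by the uniform distribution.

Computing entropies:
H(A) = 0.6021 dits
H(B) = 0.3127 dits
H(C) = 0.5687 dits

The uniform distribution (where all probabilities equal 1/4) achieves the maximum entropy of log_10(4) = 0.6021 dits.

Distribution A has the highest entropy.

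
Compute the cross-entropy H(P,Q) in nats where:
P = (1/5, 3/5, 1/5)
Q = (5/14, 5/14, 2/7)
1.0742 nats

Cross-entropy: H(P,Q) = -Σ p(x) log q(x)

Alternatively: H(P,Q) = H(P) + D_KL(P||Q)
H(P) = 0.9503 nats
D_KL(P||Q) = 0.1240 nats

H(P,Q) = 0.9503 + 0.1240 = 1.0742 nats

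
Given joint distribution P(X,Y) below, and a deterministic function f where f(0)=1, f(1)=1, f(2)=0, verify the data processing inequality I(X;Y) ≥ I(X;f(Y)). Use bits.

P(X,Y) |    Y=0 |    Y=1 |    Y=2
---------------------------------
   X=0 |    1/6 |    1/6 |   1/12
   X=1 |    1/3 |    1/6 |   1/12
I(X;Y) = 0.0207, I(X;f(Y)) = 0.0041, inequality holds: 0.0207 ≥ 0.0041

Data Processing Inequality: For any Markov chain X → Y → Z, we have I(X;Y) ≥ I(X;Z).

Here Z = f(Y) is a deterministic function of Y, forming X → Y → Z.

Original I(X;Y) = 0.0207 bits

After applying f:
P(X,Z) where Z=f(Y):
- P(X,Z=0) = P(X,Y=2)
- P(X,Z=1) = P(X,Y=0) + P(X,Y=1)

I(X;Z) = I(X;f(Y)) = 0.0041 bits

Verification: 0.0207 ≥ 0.0041 ✓

Information cannot be created by processing; the function f can only lose information about X.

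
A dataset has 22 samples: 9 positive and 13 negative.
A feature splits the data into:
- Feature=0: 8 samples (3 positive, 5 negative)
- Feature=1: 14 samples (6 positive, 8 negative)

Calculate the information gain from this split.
0.0020 bits

Information Gain = H(Y) - H(Y|Feature)

Before split:
P(positive) = 9/22 = 0.4091
H(Y) = 0.9760 bits

After split:
Feature=0: H = 0.9544 bits (weight = 8/22)
Feature=1: H = 0.9852 bits (weight = 14/22)
H(Y|Feature) = (8/22)×0.9544 + (14/22)×0.9852 = 0.9740 bits

Information Gain = 0.9760 - 0.9740 = 0.0020 bits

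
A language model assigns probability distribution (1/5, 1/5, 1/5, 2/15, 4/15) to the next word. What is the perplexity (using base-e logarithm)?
4.8880

Perplexity is e^H (or exp(H) for natural log).

First, H = -Σ p log p = 1.5868 nats
Perplexity = e^1.5868 = 4.8880

Interpretation: The model's uncertainty is equivalent to choosing uniformly among 4.9 options.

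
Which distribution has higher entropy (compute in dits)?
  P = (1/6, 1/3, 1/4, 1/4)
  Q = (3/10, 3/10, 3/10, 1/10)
P

Computing entropies in dits:
H(P) = 0.5898
H(Q) = 0.5706

Distribution P has higher entropy.

Intuition: The distribution closer to uniform (more spread out) has higher entropy.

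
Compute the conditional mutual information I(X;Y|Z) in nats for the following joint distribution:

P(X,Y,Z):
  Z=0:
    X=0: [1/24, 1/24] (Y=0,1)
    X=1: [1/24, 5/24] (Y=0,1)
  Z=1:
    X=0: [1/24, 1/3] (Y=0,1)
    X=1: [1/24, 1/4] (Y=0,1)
0.0178 nats

Conditional mutual information: I(X;Y|Z) = H(X|Z) + H(Y|Z) - H(X,Y|Z)

H(Z) = 0.6365
H(X,Z) = 1.2808 → H(X|Z) = 0.6443
H(Y,Z) = 1.0751 → H(Y|Z) = 0.4386
H(X,Y,Z) = 1.7017 → H(X,Y|Z) = 1.0652

I(X;Y|Z) = 0.6443 + 0.4386 - 1.0652 = 0.0178 nats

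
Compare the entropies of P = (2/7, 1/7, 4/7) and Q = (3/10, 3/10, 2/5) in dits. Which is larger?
Q

Computing entropies in dits:
H(P) = 0.4151
H(Q) = 0.4729

Distribution Q has higher entropy.

Intuition: The distribution closer to uniform (more spread out) has higher entropy.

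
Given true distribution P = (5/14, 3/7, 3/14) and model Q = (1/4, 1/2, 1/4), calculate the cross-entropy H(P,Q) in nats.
1.0892 nats

Cross-entropy: H(P,Q) = -Σ p(x) log q(x)

Alternatively: H(P,Q) = H(P) + D_KL(P||Q)
H(P) = 1.0609 nats
D_KL(P||Q) = 0.0283 nats

H(P,Q) = 1.0609 + 0.0283 = 1.0892 nats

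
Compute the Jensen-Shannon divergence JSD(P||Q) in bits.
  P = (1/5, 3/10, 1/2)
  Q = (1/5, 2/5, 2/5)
0.0092 bits

Jensen-Shannon divergence is:
JSD(P||Q) = 0.5 × D_KL(P||M) + 0.5 × D_KL(Q||M)
where M = 0.5 × (P + Q) is the mixture distribution.

M = 0.5 × (1/5, 3/10, 1/2) + 0.5 × (1/5, 2/5, 2/5) = (1/5, 7/20, 9/20)

D_KL(P||M) = 0.0093 bits
D_KL(Q||M) = 0.0091 bits

JSD(P||Q) = 0.5 × 0.0093 + 0.5 × 0.0091 = 0.0092 bits

Unlike KL divergence, JSD is symmetric and bounded: 0 ≤ JSD ≤ log(2).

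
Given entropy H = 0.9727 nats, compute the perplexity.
2.6451

Perplexity is e^H (or exp(H) for natural log).

H = 0.9727 nats
Perplexity = e^0.9727 = 2.6451

Interpretation: The model's uncertainty is equivalent to choosing uniformly among 2.6 options.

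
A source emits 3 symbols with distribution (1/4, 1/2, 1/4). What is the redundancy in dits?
0.0256 dits

Redundancy measures how far a source is from maximum entropy:
R = H_max - H(X)

Maximum entropy for 3 symbols: H_max = log_10(3) = 0.4771 dits
Actual entropy: H(X) = 0.4515 dits
Redundancy: R = 0.4771 - 0.4515 = 0.0256 dits

This redundancy represents potential for compression: the source could be compressed by 0.0256 dits per symbol.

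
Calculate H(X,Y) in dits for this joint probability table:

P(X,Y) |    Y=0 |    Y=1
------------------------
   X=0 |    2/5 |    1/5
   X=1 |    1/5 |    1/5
0.5786 dits

Joint entropy is H(X,Y) = -Σ_{x,y} p(x,y) log p(x,y).

Summing over all non-zero entries:
H(X,Y) = -[2/5·log_10(2/5) + 1/5·log_10(1/5) + 1/5·log_10(1/5) + 1/5·log_10(1/5)]
H(X,Y) = 0.5786 dits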